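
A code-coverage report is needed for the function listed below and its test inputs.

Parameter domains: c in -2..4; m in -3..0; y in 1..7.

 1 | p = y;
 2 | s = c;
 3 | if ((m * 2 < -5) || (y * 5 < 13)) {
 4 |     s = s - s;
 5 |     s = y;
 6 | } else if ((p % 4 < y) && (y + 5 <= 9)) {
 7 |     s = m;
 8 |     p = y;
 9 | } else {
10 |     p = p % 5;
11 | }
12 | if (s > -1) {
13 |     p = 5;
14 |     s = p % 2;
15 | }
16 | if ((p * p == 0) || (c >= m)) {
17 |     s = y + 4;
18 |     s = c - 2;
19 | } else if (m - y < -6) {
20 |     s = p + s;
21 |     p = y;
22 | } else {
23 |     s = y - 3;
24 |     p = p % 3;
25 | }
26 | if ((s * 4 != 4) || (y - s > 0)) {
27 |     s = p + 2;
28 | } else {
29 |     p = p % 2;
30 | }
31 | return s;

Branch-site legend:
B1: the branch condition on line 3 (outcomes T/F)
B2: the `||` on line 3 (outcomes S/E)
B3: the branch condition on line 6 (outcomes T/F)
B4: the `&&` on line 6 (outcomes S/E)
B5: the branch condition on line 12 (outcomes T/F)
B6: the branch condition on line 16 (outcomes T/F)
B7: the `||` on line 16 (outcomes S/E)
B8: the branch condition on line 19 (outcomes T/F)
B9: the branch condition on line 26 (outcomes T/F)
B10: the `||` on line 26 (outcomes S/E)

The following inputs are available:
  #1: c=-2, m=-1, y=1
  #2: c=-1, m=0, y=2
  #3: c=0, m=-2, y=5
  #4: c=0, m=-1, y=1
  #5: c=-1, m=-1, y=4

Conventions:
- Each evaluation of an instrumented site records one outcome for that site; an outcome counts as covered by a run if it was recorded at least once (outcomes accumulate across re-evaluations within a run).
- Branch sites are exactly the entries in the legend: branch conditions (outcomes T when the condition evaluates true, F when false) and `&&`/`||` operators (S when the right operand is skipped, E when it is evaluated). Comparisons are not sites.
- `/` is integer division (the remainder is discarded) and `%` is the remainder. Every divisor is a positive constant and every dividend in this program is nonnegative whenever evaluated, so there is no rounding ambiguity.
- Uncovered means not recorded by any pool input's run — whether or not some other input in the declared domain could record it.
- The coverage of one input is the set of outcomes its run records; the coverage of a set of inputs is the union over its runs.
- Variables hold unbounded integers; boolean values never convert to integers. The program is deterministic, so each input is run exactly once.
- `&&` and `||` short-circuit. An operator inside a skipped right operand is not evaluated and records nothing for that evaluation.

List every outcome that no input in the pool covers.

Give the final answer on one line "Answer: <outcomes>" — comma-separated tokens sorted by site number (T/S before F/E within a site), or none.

run #1 (c=-2, m=-1, y=1) runs B2->E, B1->T, B5->T, B7->E, B6->F, B8->F, B10->S, B9->T; records B1=T, B2=E, B5=T, B6=F, B7=E, B8=F, B9=T, B10=S
run #2 (c=-1, m=0, y=2) runs B2->E, B1->T, B5->T, B7->E, B6->F, B8->F, B10->S, B9->T; records B1=T, B2=E, B5=T, B6=F, B7=E, B8=F, B9=T, B10=S
run #3 (c=0, m=-2, y=5) runs B2->E, B1->F, B4->E, B3->F, B5->T, B7->E, B6->T, B10->S, B9->T; records B1=F, B2=E, B3=F, B4=E, B5=T, B6=T, B7=E, B9=T, B10=S
run #4 (c=0, m=-1, y=1) runs B2->E, B1->T, B5->T, B7->E, B6->T, B10->S, B9->T; records B1=T, B2=E, B5=T, B6=T, B7=E, B9=T, B10=S
run #5 (c=-1, m=-1, y=4) runs B2->E, B1->F, B4->E, B3->T, B5->F, B7->E, B6->T, B10->S, B9->T; records B1=F, B2=E, B3=T, B4=E, B5=F, B6=T, B7=E, B9=T, B10=S
union over the pool: B1=T, B1=F, B2=E, B3=T, B3=F, B4=E, B5=T, B5=F, B6=T, B6=F, B7=E, B8=F, B9=T, B10=S
uncovered (6 of 20): B2=S, B4=S, B7=S, B8=T, B9=F, B10=E

Answer: B2=S, B4=S, B7=S, B8=T, B9=F, B10=E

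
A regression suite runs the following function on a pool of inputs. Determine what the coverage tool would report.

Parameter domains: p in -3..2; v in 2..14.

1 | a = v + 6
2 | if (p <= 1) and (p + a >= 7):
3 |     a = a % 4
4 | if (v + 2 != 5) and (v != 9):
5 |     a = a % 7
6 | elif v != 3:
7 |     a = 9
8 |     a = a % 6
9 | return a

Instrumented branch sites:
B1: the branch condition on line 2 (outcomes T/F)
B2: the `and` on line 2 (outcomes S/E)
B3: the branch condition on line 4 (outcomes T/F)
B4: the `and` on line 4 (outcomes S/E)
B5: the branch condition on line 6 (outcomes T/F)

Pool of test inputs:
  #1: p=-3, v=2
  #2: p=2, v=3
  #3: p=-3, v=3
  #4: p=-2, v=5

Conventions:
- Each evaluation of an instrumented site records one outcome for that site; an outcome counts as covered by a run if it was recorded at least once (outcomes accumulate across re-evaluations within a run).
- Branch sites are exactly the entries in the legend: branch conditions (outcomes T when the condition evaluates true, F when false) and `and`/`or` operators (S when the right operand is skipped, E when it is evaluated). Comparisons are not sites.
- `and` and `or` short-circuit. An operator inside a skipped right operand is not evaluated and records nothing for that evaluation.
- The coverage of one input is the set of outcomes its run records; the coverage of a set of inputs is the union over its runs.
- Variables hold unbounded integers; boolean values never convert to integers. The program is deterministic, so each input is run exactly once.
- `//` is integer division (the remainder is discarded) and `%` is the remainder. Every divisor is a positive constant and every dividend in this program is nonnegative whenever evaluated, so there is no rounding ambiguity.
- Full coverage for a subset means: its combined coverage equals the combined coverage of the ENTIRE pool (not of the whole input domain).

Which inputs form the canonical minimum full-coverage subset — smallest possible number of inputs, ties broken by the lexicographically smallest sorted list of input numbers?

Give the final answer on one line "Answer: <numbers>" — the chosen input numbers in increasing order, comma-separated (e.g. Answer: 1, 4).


input #1 (p=-3, v=2): covers B1=F, B2=E, B3=T, B4=E
input #2 (p=2, v=3): covers B1=F, B2=S, B3=F, B4=S, B5=F
input #3 (p=-3, v=3): covers B1=F, B2=E, B3=F, B4=S, B5=F
input #4 (p=-2, v=5): covers B1=T, B2=E, B3=T, B4=E
together the pool reaches 9 outcomes: B1=T, B1=F, B2=S, B2=E, B3=T, B3=F, B4=S, B4=E, B5=F
checked all size-1 subsets: none covers 9 outcomes (max 5/9)
the canonical winner is {2, 4}: size 2, full 9-outcome coverage, earliest index list among size-2 covers
Answer: 2, 4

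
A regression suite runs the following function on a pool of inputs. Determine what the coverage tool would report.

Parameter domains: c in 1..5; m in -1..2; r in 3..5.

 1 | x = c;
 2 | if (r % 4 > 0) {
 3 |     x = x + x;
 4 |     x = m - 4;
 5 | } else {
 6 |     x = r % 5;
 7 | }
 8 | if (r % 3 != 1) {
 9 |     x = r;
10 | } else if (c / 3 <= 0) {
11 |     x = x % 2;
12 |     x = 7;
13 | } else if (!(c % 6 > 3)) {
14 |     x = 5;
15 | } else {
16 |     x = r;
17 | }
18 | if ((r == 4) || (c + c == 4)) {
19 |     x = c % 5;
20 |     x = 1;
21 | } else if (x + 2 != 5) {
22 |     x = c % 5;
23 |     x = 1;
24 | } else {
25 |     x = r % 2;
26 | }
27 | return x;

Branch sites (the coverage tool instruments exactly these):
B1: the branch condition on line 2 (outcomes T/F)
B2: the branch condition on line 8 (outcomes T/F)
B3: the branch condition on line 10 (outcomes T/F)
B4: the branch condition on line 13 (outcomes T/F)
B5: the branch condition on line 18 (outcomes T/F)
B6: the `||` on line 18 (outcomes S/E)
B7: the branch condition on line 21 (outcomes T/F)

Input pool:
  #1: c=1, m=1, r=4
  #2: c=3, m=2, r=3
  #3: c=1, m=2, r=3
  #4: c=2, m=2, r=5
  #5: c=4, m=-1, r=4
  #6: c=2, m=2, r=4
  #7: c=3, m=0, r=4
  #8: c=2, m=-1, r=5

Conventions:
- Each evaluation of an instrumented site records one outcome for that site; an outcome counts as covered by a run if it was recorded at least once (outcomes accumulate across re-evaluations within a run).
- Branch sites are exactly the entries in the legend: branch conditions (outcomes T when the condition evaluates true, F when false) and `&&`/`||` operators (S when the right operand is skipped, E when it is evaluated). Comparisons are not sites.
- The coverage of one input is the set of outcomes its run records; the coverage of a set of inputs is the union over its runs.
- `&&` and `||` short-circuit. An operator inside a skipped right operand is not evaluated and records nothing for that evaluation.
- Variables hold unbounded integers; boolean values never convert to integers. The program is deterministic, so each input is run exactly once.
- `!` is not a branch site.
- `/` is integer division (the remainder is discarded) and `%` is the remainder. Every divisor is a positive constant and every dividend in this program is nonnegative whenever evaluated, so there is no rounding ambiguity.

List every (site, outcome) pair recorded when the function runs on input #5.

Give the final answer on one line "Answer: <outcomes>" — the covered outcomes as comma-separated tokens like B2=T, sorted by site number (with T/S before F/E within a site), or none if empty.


Running input #5 (c=4, m=-1, r=4), event by event:
  B1->F, B2->F, B3->F, B4->F, B6->S, B5->T
deduplicating events, the covered set is: B1=F, B2=F, B3=F, B4=F, B5=T, B6=S
Answer: B1=F, B2=F, B3=F, B4=F, B5=T, B6=S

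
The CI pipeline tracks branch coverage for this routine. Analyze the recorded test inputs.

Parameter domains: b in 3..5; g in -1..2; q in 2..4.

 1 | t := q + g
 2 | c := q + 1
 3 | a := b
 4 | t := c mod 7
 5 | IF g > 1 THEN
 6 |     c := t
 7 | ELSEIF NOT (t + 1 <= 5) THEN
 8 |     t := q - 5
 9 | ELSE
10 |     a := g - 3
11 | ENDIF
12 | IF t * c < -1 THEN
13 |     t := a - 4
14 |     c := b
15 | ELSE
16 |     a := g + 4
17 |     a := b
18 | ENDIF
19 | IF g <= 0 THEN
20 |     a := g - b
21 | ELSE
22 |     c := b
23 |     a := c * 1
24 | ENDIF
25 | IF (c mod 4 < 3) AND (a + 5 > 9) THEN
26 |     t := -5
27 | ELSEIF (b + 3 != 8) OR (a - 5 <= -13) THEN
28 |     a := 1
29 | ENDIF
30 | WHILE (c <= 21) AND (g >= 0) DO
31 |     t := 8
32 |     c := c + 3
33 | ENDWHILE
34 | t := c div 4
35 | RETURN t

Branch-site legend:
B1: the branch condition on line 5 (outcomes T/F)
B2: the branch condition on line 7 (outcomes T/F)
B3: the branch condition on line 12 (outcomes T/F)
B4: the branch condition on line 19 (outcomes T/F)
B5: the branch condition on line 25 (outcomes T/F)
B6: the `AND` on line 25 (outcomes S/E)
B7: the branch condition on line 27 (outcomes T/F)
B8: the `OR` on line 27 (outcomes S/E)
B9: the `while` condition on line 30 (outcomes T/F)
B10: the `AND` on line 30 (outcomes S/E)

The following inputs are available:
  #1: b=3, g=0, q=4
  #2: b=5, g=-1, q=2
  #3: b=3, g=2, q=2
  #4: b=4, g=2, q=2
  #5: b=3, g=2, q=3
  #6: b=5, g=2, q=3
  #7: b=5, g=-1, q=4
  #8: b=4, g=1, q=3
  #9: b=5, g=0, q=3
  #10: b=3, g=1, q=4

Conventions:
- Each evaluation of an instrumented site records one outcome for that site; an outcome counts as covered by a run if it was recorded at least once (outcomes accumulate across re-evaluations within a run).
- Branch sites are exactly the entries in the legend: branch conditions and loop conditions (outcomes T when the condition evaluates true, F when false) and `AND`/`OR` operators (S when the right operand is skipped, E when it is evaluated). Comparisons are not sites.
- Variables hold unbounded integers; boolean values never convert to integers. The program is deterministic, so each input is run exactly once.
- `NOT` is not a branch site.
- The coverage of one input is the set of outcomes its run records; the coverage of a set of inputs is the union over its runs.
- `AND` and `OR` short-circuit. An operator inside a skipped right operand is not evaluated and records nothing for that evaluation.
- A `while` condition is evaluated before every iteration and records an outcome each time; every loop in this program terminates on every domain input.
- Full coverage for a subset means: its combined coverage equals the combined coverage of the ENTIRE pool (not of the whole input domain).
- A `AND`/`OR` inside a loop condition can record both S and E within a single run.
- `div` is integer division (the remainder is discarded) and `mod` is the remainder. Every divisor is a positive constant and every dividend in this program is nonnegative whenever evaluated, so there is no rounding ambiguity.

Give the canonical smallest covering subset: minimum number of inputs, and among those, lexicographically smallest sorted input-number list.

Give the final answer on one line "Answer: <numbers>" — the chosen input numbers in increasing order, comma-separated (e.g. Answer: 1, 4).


#1 (b=3, g=0, q=4) -> B1->F, B2->T, B3->T, B4->T, B6->S, B5->F, B8->S, B7->T, B10->E, B9->T, B10->E, B9->T, B10->E, B9->T, ...; covered: B1=F, B2=T, B3=T, B4=T, B5=F, B6=S, B7=T, B8=S, B9=T, B9=F, B10=S, B10=E
#2 (b=5, g=-1, q=2) -> B1->F, B2->F, B3->F, B4->T, B6->S, B5->F, B8->E, B7->F, B10->E, B9->F; covered: B1=F, B2=F, B3=F, B4=T, B5=F, B6=S, B7=F, B8=E, B9=F, B10=E
#3 (b=3, g=2, q=2) -> B1->T, B3->F, B4->F, B6->S, B5->F, B8->S, B7->T, B10->E, B9->T, B10->E, B9->T, B10->E, B9->T, B10->E, ...; covered: B1=T, B3=F, B4=F, B5=F, B6=S, B7=T, B8=S, B9=T, B9=F, B10=S, B10=E
#4 (b=4, g=2, q=2) -> B1->T, B3->F, B4->F, B6->E, B5->F, B8->S, B7->T, B10->E, B9->T, B10->E, B9->T, B10->E, B9->T, B10->E, ...; covered: B1=T, B3=F, B4=F, B5=F, B6=E, B7=T, B8=S, B9=T, B9=F, B10=S, B10=E
#5 (b=3, g=2, q=3) -> B1->T, B3->F, B4->F, B6->S, B5->F, B8->S, B7->T, B10->E, B9->T, B10->E, B9->T, B10->E, B9->T, B10->E, ...; covered: B1=T, B3=F, B4=F, B5=F, B6=S, B7=T, B8=S, B9=T, B9=F, B10=S, B10=E
#6 (b=5, g=2, q=3) -> B1->T, B3->F, B4->F, B6->E, B5->T, B10->E, B9->T, B10->E, B9->T, B10->E, B9->T, B10->E, B9->T, B10->E, ...; covered: B1=T, B3=F, B4=F, B5=T, B6=E, B9=T, B9=F, B10=S, B10=E
#7 (b=5, g=-1, q=4) -> B1->F, B2->T, B3->T, B4->T, B6->E, B5->F, B8->E, B7->F, B10->E, B9->F; covered: B1=F, B2=T, B3=T, B4=T, B5=F, B6=E, B7=F, B8=E, B9=F, B10=E
#8 (b=4, g=1, q=3) -> B1->F, B2->F, B3->F, B4->F, B6->E, B5->F, B8->S, B7->T, B10->E, B9->T, B10->E, B9->T, B10->E, B9->T, ...; covered: B1=F, B2=F, B3=F, B4=F, B5=F, B6=E, B7=T, B8=S, B9=T, B9=F, B10=S, B10=E
#9 (b=5, g=0, q=3) -> B1->F, B2->F, B3->F, B4->T, B6->E, B5->F, B8->E, B7->F, B10->E, B9->T, B10->E, B9->T, B10->E, B9->T, ...; covered: B1=F, B2=F, B3=F, B4=T, B5=F, B6=E, B7=F, B8=E, B9=T, B9=F, B10=S, B10=E
#10 (b=3, g=1, q=4) -> B1->F, B2->T, B3->T, B4->F, B6->S, B5->F, B8->S, B7->T, B10->E, B9->T, B10->E, B9->T, B10->E, B9->T, ...; covered: B1=F, B2=T, B3=T, B4=F, B5=F, B6=S, B7=T, B8=S, B9=T, B9=F, B10=S, B10=E
union over all inputs: B1=T, B1=F, B2=T, B2=F, B3=T, B3=F, B4=T, B4=F, B5=T, B5=F, B6=S, B6=E, B7=T, B7=F, B8=S, B8=E, B9=T, B9=F, B10=S, B10=E (20 outcomes)
no size-1 subset reaches all 20 outcomes (best union: 12/20)
no size-2 subset reaches all 20 outcomes (best union: 18/20)
size 3: inputs {1, 2, 6} cover all 20 outcomes, and no lexicographically smaller subset of this size does
Answer: 1, 2, 6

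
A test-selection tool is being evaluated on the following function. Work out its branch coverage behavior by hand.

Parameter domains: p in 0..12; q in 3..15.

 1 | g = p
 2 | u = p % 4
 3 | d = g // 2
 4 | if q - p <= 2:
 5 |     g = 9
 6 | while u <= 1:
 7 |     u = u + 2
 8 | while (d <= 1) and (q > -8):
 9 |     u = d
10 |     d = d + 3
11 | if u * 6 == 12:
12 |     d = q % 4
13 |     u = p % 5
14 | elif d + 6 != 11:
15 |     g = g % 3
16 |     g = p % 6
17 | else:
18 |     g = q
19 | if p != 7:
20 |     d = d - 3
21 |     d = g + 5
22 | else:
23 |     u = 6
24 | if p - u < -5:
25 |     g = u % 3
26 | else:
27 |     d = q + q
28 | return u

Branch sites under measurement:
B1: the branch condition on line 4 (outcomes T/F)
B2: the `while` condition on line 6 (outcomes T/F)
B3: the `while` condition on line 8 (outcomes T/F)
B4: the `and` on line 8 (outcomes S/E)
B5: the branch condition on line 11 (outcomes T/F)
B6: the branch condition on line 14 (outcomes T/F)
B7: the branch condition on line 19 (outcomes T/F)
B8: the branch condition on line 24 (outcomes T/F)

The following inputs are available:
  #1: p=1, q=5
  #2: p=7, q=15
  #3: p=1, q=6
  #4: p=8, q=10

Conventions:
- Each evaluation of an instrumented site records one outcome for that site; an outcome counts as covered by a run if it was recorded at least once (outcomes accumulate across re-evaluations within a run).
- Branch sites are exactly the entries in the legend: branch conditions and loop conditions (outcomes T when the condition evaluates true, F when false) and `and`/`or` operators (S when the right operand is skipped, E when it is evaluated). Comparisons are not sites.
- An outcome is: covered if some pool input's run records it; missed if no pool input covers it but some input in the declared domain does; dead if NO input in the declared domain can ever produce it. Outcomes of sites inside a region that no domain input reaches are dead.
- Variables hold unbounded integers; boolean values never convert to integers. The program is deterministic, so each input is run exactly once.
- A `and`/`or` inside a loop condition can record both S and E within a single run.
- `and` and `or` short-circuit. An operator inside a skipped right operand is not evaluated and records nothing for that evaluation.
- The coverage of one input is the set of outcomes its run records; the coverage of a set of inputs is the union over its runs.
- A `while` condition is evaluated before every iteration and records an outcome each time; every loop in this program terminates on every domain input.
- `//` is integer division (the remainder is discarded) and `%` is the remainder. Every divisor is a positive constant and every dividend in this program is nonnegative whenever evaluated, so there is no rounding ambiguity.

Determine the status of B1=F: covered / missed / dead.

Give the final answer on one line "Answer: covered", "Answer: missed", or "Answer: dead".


B1=F is recorded by pool input(s) 1, 2, 3 -> covered
Answer: covered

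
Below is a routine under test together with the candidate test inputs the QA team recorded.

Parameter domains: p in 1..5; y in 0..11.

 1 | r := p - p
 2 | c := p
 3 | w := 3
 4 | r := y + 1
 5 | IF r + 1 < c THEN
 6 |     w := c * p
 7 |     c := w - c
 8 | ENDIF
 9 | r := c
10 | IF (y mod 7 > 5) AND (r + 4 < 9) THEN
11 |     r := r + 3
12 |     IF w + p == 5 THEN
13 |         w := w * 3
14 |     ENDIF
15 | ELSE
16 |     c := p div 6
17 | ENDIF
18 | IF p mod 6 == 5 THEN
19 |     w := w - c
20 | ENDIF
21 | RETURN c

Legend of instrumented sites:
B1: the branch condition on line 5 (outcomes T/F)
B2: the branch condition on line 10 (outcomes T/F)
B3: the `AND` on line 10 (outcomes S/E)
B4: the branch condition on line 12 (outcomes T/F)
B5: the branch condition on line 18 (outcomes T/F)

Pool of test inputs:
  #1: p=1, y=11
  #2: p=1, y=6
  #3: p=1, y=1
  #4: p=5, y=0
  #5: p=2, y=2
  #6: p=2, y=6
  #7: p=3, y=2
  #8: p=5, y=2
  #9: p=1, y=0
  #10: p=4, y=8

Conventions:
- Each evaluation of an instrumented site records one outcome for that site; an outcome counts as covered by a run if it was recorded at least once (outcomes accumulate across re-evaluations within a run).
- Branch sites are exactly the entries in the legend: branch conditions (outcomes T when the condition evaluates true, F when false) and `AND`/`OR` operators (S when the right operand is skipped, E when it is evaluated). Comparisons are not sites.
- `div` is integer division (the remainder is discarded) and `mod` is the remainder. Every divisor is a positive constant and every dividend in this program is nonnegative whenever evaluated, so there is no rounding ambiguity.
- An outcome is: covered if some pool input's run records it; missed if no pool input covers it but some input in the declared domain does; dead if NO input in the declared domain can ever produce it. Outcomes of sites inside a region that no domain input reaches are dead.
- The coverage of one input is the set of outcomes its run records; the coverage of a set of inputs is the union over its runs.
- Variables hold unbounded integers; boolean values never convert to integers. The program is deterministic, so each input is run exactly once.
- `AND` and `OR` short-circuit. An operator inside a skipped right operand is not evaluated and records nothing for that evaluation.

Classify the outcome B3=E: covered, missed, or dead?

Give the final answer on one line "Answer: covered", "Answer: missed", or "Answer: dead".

B3=E is recorded by pool input(s) 2, 6 -> covered

Answer: covered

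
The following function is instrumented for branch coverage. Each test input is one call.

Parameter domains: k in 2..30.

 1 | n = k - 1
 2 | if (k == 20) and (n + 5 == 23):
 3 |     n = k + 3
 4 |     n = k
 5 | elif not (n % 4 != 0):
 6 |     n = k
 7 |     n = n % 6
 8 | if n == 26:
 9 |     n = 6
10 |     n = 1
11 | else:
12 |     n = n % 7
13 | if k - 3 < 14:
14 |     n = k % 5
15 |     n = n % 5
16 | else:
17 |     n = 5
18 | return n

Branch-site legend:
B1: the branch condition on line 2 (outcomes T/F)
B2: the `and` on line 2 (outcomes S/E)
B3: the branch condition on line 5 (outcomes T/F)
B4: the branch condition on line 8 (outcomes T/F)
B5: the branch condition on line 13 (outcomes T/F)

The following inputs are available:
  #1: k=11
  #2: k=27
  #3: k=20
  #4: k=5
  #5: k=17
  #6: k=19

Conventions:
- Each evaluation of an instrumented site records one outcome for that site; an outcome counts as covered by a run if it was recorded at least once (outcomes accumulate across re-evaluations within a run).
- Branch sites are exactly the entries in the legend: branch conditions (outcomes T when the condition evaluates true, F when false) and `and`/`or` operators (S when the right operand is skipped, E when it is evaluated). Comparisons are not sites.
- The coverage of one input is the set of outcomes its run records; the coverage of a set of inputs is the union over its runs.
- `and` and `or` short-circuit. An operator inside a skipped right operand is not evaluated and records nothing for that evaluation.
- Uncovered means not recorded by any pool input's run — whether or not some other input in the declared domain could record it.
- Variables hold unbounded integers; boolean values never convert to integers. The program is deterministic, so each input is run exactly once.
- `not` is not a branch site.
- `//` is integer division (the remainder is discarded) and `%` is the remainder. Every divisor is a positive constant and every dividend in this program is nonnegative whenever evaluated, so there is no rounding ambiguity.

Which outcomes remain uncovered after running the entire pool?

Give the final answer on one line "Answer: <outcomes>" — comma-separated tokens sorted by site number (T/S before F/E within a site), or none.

test 1 (k=11) hits B1=F, B2=S, B3=F, B4=F, B5=T
test 2 (k=27) hits B1=F, B2=S, B3=F, B4=T, B5=F
test 3 (k=20) hits B1=F, B2=E, B3=F, B4=F, B5=F
test 4 (k=5) hits B1=F, B2=S, B3=T, B4=F, B5=T
test 5 (k=17) hits B1=F, B2=S, B3=T, B4=F, B5=F
test 6 (k=19) hits B1=F, B2=S, B3=F, B4=F, B5=F
union over the pool: B1=F, B2=S, B2=E, B3=T, B3=F, B4=T, B4=F, B5=T, B5=F
uncovered (1 of 10): B1=T

Answer: B1=T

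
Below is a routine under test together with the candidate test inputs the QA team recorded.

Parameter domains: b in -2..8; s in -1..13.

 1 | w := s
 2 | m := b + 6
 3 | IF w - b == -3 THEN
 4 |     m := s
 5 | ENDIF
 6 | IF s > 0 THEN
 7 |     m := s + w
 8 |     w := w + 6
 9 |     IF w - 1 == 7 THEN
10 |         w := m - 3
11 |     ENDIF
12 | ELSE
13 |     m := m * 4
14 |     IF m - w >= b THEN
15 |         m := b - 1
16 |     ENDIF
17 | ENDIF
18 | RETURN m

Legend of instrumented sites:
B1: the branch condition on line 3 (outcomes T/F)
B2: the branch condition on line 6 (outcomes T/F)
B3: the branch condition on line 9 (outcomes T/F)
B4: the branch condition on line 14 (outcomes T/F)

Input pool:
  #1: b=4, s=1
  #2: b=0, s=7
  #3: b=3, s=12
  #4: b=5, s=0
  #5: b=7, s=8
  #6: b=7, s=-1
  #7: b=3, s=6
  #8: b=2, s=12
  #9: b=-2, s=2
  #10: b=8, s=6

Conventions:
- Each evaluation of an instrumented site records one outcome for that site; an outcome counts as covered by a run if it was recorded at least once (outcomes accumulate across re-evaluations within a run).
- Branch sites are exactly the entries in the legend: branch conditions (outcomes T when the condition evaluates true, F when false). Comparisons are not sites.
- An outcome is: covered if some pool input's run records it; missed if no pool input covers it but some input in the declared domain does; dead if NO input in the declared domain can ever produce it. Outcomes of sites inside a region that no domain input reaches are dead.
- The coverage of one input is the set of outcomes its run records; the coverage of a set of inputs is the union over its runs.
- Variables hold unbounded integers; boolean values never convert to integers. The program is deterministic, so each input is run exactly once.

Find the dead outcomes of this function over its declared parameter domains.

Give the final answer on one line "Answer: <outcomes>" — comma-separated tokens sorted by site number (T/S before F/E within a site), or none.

sweeping the full domain (165 inputs) for each outcome:
  reachable outcomes have witnesses, e.g. B1=T (e.g. b=2, s=-1), B1=F (e.g. b=-2, s=-1), B2=T (e.g. b=-2, s=1), B2=F (e.g. b=-2, s=-1)

Answer: none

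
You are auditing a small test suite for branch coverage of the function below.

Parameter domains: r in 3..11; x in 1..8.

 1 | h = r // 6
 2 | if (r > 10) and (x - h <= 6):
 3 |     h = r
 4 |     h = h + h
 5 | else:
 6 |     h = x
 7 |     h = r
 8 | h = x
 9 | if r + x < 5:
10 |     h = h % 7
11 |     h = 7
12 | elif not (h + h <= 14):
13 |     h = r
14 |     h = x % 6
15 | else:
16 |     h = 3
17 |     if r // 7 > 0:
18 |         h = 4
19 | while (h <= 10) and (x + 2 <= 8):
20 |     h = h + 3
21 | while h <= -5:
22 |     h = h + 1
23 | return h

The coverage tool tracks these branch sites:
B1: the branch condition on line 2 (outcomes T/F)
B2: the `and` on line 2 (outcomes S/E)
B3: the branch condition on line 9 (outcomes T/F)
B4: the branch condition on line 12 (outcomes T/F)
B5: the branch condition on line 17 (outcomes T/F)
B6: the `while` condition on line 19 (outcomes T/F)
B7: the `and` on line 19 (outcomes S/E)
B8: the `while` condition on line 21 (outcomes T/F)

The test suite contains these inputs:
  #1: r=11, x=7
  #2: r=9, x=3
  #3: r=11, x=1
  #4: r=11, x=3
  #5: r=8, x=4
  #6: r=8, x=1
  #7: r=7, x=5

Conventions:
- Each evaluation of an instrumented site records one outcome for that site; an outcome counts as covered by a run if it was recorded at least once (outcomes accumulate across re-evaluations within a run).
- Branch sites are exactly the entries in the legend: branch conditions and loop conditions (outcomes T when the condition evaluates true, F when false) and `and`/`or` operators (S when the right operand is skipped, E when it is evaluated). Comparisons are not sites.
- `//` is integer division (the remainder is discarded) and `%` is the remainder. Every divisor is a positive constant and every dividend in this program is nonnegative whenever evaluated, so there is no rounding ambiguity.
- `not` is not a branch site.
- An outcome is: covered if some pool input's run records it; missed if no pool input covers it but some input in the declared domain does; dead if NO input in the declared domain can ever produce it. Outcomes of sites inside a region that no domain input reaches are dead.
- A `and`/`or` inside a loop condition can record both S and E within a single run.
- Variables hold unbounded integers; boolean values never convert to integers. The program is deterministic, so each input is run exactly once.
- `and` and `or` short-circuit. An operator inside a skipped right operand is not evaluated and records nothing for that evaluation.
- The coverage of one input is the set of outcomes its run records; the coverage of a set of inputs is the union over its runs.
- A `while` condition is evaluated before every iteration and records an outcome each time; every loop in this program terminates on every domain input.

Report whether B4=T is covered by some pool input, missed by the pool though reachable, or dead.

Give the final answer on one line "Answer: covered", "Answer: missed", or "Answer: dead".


no pool input records B4=T
but domain input (r=3, x=8) does record it -> reachable, so missed
Answer: missed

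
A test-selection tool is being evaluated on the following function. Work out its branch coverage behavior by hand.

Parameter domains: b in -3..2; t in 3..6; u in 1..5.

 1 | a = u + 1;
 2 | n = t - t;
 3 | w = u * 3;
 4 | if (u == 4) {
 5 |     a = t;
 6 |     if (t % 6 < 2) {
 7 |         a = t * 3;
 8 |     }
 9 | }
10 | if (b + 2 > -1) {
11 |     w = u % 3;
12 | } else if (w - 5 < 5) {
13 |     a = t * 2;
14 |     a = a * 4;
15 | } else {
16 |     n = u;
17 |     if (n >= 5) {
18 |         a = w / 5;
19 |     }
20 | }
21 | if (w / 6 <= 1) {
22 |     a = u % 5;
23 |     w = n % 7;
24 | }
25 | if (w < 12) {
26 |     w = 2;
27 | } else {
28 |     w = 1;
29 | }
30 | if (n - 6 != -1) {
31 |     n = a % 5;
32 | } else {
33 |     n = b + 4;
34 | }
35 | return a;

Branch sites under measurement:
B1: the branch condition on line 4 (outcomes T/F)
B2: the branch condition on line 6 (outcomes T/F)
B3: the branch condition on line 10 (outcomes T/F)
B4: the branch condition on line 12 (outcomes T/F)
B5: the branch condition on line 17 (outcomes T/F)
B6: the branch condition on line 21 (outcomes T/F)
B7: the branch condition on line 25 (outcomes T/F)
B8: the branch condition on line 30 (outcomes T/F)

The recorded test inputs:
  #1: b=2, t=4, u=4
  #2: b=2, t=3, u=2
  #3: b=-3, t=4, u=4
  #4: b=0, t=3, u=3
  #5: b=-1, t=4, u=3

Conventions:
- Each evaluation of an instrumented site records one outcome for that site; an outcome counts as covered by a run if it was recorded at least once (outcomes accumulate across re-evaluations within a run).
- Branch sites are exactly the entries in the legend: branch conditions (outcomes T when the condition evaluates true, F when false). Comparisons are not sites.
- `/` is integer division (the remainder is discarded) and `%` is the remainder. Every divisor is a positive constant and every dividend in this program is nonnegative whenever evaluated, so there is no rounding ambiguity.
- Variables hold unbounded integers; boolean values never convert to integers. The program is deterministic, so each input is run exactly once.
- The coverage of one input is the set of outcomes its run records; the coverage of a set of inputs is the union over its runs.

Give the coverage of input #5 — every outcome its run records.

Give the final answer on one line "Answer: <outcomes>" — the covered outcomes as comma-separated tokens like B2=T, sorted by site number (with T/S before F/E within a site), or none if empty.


Simulating input #5 (b=-1, t=4, u=3) step by step:
  B1->F, B3->T, B6->T, B7->T, B8->T
distinct outcomes covered: B1=F, B3=T, B6=T, B7=T, B8=T
Answer: B1=F, B3=T, B6=T, B7=T, B8=T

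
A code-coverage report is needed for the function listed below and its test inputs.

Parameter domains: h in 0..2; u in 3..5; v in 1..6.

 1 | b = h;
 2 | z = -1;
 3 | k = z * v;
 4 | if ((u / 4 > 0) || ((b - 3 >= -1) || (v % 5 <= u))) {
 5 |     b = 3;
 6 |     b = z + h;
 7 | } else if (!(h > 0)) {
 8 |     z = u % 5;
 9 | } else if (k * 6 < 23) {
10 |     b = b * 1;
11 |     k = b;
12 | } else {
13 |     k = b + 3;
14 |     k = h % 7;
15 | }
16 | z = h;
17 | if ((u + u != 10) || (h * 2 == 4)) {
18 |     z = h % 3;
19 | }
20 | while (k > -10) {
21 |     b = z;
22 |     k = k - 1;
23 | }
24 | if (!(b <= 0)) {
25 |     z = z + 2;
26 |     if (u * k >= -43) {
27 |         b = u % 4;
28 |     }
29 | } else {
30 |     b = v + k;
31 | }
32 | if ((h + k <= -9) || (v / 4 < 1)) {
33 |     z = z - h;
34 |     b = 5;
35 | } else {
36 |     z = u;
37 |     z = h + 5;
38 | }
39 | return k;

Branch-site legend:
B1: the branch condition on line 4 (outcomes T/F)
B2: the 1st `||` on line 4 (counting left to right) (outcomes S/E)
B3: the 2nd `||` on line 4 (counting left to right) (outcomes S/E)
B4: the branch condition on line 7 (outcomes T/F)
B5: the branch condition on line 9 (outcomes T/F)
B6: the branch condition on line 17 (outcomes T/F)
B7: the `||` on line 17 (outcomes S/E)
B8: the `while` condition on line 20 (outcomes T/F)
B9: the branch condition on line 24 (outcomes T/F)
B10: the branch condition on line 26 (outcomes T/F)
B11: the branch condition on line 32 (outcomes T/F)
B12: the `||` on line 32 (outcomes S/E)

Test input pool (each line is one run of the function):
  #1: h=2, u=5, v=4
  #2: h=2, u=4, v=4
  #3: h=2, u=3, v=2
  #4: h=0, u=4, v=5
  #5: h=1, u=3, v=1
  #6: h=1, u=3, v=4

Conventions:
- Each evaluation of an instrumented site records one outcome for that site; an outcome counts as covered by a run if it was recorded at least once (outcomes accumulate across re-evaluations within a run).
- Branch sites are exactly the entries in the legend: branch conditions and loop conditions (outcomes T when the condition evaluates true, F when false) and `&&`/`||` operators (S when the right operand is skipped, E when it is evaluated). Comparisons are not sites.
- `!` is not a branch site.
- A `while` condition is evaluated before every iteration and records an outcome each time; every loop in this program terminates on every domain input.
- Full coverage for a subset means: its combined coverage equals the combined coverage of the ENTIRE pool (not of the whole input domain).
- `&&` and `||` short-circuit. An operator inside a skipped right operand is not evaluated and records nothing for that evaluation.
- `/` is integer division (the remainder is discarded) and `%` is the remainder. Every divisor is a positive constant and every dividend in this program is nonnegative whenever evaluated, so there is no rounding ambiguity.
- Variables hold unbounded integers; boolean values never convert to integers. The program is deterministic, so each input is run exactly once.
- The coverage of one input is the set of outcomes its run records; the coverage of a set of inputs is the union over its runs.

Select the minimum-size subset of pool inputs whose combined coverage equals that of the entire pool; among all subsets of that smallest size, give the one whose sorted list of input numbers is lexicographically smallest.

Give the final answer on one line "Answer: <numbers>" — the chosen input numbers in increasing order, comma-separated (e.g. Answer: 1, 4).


run #1 (h=2, u=5, v=4) records B1=T, B2=S, B6=T, B7=E, B8=T, B8=F, B9=T, B10=F, B11=F, B12=E
run #2 (h=2, u=4, v=4) records B1=T, B2=S, B6=T, B7=S, B8=T, B8=F, B9=T, B10=T, B11=F, B12=E
run #3 (h=2, u=3, v=2) records B1=T, B2=E, B3=S, B6=T, B7=S, B8=T, B8=F, B9=T, B10=T, B11=T, B12=E
run #4 (h=0, u=4, v=5) records B1=T, B2=S, B6=T, B7=S, B8=T, B8=F, B9=F, B11=T, B12=S
run #5 (h=1, u=3, v=1) records B1=T, B2=E, B3=E, B6=T, B7=S, B8=T, B8=F, B9=T, B10=T, B11=T, B12=S
run #6 (h=1, u=3, v=4) records B1=F, B2=E, B3=E, B4=F, B5=T, B6=T, B7=S, B8=T, B8=F, B9=T, B10=T, B11=T, B12=S
the full pool covers 21 outcomes: B1=T, B1=F, B2=S, B2=E, B3=S, B3=E, B4=F, B5=T, B6=T, B7=S, B7=E, B8=T, B8=F, B9=T, B9=F, B10=T, B10=F, B11=T, B11=F, B12=S, B12=E
every size-1 subset falls short of the 21 outcomes (best: 13/21)
every size-2 subset falls short of the 21 outcomes (best: 19/21)
every size-3 subset falls short of the 21 outcomes (best: 20/21)
inputs {1, 3, 4, 6} (size 4) cover everything; no size-4 subset with a lexicographically smaller index list covers all 21
Answer: 1, 3, 4, 6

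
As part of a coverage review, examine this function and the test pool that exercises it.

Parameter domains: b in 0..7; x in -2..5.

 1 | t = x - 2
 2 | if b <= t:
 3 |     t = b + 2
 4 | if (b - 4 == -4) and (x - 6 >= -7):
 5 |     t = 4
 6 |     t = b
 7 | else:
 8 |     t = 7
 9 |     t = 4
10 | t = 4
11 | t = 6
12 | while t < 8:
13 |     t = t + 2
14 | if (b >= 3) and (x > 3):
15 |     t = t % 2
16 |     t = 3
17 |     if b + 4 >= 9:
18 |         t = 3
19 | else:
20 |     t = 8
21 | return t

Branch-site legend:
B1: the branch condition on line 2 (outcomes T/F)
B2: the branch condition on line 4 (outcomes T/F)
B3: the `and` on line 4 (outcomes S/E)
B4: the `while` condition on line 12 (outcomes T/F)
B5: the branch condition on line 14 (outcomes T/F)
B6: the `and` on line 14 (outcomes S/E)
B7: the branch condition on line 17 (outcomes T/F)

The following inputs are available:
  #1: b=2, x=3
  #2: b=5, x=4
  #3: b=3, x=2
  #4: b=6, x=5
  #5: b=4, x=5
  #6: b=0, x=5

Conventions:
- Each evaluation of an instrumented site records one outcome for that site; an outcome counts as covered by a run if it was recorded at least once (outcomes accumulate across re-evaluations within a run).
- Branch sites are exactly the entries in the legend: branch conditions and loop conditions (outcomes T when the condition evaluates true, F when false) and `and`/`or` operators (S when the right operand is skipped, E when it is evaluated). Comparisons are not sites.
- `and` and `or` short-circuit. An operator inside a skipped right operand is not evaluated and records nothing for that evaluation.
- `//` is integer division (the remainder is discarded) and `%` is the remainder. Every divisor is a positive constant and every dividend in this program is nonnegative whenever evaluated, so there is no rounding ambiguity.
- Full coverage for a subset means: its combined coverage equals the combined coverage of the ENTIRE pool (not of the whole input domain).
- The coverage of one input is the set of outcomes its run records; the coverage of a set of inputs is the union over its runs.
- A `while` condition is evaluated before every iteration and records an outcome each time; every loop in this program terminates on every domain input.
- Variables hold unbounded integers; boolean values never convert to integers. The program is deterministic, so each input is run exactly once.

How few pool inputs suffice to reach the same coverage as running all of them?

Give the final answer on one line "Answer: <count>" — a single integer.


input #1, b=2, x=3: events B1->F, B3->S, B2->F, B4->T, B4->F, B6->S, B5->F; outcomes B1=F, B2=F, B3=S, B4=T, B4=F, B5=F, B6=S
input #2, b=5, x=4: events B1->F, B3->S, B2->F, B4->T, B4->F, B6->E, B5->T, B7->T; outcomes B1=F, B2=F, B3=S, B4=T, B4=F, B5=T, B6=E, B7=T
input #3, b=3, x=2: events B1->F, B3->S, B2->F, B4->T, B4->F, B6->E, B5->F; outcomes B1=F, B2=F, B3=S, B4=T, B4=F, B5=F, B6=E
input #4, b=6, x=5: events B1->F, B3->S, B2->F, B4->T, B4->F, B6->E, B5->T, B7->T; outcomes B1=F, B2=F, B3=S, B4=T, B4=F, B5=T, B6=E, B7=T
input #5, b=4, x=5: events B1->F, B3->S, B2->F, B4->T, B4->F, B6->E, B5->T, B7->F; outcomes B1=F, B2=F, B3=S, B4=T, B4=F, B5=T, B6=E, B7=F
input #6, b=0, x=5: events B1->T, B3->E, B2->T, B4->T, B4->F, B6->S, B5->F; outcomes B1=T, B2=T, B3=E, B4=T, B4=F, B5=F, B6=S
union over all inputs: B1=T, B1=F, B2=T, B2=F, B3=S, B3=E, B4=T, B4=F, B5=T, B5=F, B6=S, B6=E, B7=T, B7=F (14 outcomes)
every size-1 subset falls short of the 14 outcomes (best: 8/14)
every size-2 subset falls short of the 14 outcomes (best: 13/14)
inputs {2, 5, 6} (size 3) cover everything; no size-3 subset with a lexicographically smaller index list covers all 14
Answer: 3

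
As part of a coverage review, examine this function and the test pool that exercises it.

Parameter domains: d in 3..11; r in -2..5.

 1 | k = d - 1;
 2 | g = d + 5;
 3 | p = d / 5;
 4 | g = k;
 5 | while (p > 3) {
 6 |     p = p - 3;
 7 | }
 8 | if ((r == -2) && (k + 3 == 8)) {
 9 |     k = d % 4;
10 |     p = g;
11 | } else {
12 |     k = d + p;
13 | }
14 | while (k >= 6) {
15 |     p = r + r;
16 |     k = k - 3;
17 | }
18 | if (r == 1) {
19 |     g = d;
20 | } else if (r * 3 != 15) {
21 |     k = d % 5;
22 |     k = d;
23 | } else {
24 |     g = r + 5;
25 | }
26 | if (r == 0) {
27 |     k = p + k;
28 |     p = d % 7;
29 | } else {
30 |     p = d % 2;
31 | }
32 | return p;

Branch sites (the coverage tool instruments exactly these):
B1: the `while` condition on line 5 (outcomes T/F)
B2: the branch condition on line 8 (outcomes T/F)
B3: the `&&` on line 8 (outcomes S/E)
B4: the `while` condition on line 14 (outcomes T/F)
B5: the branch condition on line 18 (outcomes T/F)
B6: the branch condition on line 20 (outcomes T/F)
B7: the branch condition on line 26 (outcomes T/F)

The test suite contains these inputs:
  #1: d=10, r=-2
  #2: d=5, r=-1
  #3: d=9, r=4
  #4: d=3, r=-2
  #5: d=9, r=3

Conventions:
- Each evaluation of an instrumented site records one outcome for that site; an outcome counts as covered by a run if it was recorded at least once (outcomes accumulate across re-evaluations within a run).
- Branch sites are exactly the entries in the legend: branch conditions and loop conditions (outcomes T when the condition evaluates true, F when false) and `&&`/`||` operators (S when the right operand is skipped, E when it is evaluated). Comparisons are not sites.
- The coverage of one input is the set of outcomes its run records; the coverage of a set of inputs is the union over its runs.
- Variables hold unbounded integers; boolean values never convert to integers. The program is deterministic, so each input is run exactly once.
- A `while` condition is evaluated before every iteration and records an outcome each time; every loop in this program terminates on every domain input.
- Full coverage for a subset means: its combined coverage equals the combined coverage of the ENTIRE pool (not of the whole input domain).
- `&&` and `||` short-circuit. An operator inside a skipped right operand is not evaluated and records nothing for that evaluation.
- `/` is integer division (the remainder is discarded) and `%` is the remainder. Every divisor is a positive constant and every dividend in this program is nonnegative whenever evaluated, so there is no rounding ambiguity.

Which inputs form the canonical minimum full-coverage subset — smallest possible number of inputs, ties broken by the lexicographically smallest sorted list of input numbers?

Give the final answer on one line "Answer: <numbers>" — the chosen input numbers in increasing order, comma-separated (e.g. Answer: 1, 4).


input #1 (d=10, r=-2): events B1->F, B3->E, B2->F, B4->T, B4->T, B4->T, B4->F, B5->F, B6->T, B7->F; covers B1=F, B2=F, B3=E, B4=T, B4=F, B5=F, B6=T, B7=F
input #2 (d=5, r=-1): events B1->F, B3->S, B2->F, B4->T, B4->F, B5->F, B6->T, B7->F; covers B1=F, B2=F, B3=S, B4=T, B4=F, B5=F, B6=T, B7=F
input #3 (d=9, r=4): events B1->F, B3->S, B2->F, B4->T, B4->T, B4->F, B5->F, B6->T, B7->F; covers B1=F, B2=F, B3=S, B4=T, B4=F, B5=F, B6=T, B7=F
input #4 (d=3, r=-2): events B1->F, B3->E, B2->F, B4->F, B5->F, B6->T, B7->F; covers B1=F, B2=F, B3=E, B4=F, B5=F, B6=T, B7=F
input #5 (d=9, r=3): events B1->F, B3->S, B2->F, B4->T, B4->T, B4->F, B5->F, B6->T, B7->F; covers B1=F, B2=F, B3=S, B4=T, B4=F, B5=F, B6=T, B7=F
pool-wide coverage (9 outcomes): B1=F, B2=F, B3=S, B3=E, B4=T, B4=F, B5=F, B6=T, B7=F
no size-1 subset reaches all 9 outcomes (best union: 8/9)
size 2: inputs {1, 2} cover all 9 outcomes, and no lexicographically smaller subset of this size does
Answer: 1, 2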